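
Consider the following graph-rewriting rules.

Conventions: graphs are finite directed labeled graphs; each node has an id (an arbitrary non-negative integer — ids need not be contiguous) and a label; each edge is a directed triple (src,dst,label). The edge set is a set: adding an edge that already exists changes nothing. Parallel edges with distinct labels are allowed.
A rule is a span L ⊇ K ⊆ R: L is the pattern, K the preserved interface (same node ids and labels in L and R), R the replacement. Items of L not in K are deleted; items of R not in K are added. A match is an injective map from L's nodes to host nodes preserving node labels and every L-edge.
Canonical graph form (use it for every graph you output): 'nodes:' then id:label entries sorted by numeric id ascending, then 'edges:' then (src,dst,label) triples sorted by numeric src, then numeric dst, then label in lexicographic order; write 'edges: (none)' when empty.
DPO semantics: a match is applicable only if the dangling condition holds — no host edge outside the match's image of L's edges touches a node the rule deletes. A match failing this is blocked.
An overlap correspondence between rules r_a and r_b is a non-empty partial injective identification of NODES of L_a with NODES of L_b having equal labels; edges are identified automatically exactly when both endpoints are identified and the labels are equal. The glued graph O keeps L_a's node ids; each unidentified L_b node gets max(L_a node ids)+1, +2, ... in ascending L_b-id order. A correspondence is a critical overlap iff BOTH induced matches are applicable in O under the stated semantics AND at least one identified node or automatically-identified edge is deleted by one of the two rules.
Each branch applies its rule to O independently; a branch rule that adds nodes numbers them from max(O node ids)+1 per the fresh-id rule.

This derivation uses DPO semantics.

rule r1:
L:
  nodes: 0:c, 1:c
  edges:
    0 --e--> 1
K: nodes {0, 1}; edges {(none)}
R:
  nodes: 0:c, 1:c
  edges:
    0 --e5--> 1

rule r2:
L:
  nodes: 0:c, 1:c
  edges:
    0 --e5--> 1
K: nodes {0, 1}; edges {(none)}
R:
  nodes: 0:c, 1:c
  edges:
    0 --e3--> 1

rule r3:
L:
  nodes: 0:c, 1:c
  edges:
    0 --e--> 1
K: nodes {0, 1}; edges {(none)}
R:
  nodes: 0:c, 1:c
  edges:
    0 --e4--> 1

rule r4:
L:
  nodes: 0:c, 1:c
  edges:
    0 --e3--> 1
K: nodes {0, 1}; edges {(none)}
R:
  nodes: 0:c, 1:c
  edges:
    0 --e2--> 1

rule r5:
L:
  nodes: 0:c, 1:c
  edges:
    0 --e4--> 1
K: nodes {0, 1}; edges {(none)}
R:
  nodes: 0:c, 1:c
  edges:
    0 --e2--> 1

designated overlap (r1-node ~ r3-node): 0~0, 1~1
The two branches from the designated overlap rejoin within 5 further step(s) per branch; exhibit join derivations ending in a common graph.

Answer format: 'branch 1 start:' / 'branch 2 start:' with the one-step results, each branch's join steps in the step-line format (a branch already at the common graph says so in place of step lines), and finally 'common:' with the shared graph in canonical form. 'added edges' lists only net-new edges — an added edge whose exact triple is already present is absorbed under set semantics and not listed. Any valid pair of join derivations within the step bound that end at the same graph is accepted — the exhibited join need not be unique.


branch 1 start:
nodes: 0:c, 1:c
edges: (0,1,e5)
branch 2 start:
nodes: 0:c, 1:c
edges: (0,1,e4)
branch 1 step 1: rule r2; match: 0->0, 1->1; deleted nodes (none); deleted edges (0,1,e5); added nodes (none); added edges (0,1,e3); result: nodes: 0:c, 1:c edges: (0,1,e3)
branch 1 step 2: rule r4; match: 0->0, 1->1; deleted nodes (none); deleted edges (0,1,e3); added nodes (none); added edges (0,1,e2); result: nodes: 0:c, 1:c edges: (0,1,e2)
branch 2 step 1: rule r5; match: 0->0, 1->1; deleted nodes (none); deleted edges (0,1,e4); added nodes (none); added edges (0,1,e2); result: nodes: 0:c, 1:c edges: (0,1,e2)
common:
nodes: 0:c, 1:c
edges: (0,1,e2)


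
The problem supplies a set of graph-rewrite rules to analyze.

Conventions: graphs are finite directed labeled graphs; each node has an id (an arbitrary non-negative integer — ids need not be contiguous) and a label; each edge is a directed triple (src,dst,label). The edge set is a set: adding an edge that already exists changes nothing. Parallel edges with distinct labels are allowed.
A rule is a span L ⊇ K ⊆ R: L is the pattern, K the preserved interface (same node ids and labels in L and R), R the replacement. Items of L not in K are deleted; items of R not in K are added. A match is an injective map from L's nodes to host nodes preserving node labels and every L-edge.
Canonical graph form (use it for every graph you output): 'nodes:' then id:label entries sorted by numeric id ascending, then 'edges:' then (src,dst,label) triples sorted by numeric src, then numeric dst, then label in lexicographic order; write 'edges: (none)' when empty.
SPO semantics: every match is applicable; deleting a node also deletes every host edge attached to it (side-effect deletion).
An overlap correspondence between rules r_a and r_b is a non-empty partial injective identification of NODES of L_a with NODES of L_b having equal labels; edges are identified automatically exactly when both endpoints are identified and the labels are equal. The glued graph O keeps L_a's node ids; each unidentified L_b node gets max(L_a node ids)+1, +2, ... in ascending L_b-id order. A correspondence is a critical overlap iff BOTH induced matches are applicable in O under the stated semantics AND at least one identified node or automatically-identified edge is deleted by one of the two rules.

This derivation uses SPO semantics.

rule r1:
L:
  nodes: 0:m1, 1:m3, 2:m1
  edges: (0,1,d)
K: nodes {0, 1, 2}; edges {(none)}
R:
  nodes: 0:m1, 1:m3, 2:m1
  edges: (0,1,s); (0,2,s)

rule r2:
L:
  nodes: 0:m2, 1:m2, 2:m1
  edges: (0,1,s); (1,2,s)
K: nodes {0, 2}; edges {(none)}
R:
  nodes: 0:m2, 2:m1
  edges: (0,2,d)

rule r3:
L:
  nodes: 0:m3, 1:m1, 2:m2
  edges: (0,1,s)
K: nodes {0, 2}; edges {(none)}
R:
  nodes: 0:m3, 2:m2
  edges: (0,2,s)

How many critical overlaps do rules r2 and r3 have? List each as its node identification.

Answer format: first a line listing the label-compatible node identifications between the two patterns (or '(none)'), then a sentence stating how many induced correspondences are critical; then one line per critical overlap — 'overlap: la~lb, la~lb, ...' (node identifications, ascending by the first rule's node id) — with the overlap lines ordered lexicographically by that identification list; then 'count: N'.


label-compatible node identifications between L(r2) and L(r3): 0~2, 1~2, 2~1
4 of the induced correspondences are critical overlaps of r2 and r3.
overlap: 0~2, 2~1
overlap: 1~2
overlap: 1~2, 2~1
overlap: 2~1
count: 4


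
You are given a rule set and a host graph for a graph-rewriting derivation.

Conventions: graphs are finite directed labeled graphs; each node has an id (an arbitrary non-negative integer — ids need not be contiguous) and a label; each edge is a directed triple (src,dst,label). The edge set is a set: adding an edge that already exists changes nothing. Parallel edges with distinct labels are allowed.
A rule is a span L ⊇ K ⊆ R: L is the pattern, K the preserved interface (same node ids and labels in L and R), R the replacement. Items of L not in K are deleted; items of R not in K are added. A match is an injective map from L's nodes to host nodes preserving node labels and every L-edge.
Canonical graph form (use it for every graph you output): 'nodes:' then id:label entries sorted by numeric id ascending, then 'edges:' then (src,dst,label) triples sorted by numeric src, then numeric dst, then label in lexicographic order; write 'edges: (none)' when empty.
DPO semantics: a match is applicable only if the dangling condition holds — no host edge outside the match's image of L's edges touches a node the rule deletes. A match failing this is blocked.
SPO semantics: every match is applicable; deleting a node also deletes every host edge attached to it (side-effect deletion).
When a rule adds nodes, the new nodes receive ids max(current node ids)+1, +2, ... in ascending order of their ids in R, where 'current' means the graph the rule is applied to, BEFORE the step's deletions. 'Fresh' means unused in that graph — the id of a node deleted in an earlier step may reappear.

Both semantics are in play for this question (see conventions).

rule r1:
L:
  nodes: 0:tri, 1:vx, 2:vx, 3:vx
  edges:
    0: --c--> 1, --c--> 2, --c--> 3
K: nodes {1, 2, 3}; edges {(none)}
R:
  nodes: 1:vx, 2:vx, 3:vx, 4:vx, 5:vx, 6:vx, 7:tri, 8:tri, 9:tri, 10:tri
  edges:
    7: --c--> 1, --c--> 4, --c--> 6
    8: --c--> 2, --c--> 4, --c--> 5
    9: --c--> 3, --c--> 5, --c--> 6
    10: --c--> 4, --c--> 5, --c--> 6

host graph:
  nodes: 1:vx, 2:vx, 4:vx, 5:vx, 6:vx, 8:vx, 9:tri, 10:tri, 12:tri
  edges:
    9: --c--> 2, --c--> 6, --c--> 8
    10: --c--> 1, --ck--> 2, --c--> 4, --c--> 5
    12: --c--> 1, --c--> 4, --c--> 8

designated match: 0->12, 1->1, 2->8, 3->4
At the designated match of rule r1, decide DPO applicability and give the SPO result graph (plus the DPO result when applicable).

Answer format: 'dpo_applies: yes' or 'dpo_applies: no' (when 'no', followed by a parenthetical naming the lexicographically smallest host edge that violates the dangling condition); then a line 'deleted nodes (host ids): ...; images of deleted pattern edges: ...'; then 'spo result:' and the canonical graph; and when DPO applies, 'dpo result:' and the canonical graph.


dpo_applies: yes
deleted nodes (host ids): 12; images of deleted pattern edges: (12,1,c); (12,4,c); (12,8,c)
spo result:
nodes: 1:vx, 2:vx, 4:vx, 5:vx, 6:vx, 8:vx, 9:tri, 10:tri, 13:vx, 14:vx, 15:vx, 16:tri, 17:tri, 18:tri, 19:tri
edges: (9,2,c); (9,6,c); (9,8,c); (10,1,c); (10,2,ck); (10,4,c); (10,5,c); (16,1,c); (16,13,c); (16,15,c); (17,8,c); (17,13,c); (17,14,c); (18,4,c); (18,14,c); (18,15,c); (19,13,c); (19,14,c); (19,15,c)
dpo result:
nodes: 1:vx, 2:vx, 4:vx, 5:vx, 6:vx, 8:vx, 9:tri, 10:tri, 13:vx, 14:vx, 15:vx, 16:tri, 17:tri, 18:tri, 19:tri
edges: (9,2,c); (9,6,c); (9,8,c); (10,1,c); (10,2,ck); (10,4,c); (10,5,c); (16,1,c); (16,13,c); (16,15,c); (17,8,c); (17,13,c); (17,14,c); (18,4,c); (18,14,c); (18,15,c); (19,13,c); (19,14,c); (19,15,c)


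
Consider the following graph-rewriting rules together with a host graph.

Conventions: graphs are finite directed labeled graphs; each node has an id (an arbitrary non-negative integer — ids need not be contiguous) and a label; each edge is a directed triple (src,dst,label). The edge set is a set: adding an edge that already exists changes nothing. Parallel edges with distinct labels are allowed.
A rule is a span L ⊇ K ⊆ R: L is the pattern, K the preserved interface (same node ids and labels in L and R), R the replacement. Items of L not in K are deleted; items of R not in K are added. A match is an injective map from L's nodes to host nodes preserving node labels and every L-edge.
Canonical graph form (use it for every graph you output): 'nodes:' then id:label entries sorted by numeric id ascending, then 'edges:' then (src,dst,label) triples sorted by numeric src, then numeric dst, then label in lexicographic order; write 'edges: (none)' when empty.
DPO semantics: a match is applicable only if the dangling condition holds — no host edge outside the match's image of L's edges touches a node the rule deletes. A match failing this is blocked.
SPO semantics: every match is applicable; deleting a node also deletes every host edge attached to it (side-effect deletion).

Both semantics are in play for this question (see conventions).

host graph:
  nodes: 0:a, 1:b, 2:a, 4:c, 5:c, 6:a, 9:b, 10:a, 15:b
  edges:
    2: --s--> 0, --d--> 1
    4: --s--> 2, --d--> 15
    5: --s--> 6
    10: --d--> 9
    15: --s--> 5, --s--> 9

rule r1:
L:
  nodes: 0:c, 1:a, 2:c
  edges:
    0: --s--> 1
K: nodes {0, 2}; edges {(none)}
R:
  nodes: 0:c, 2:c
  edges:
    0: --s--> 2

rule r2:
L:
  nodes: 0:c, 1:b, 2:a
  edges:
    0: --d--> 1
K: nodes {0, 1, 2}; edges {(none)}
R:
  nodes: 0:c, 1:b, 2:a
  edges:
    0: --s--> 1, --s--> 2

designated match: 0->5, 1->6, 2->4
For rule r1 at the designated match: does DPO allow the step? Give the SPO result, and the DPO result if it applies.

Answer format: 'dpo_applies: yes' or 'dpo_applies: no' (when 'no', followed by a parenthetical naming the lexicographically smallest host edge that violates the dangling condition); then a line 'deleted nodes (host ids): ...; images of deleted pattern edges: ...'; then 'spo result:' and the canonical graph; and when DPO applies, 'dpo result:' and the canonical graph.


dpo_applies: yes
deleted nodes (host ids): 6; images of deleted pattern edges: (5,6,s)
spo result:
nodes: 0:a, 1:b, 2:a, 4:c, 5:c, 9:b, 10:a, 15:b
edges: (2,0,s); (2,1,d); (4,2,s); (4,15,d); (5,4,s); (10,9,d); (15,5,s); (15,9,s)
dpo result:
nodes: 0:a, 1:b, 2:a, 4:c, 5:c, 9:b, 10:a, 15:b
edges: (2,0,s); (2,1,d); (4,2,s); (4,15,d); (5,4,s); (10,9,d); (15,5,s); (15,9,s)


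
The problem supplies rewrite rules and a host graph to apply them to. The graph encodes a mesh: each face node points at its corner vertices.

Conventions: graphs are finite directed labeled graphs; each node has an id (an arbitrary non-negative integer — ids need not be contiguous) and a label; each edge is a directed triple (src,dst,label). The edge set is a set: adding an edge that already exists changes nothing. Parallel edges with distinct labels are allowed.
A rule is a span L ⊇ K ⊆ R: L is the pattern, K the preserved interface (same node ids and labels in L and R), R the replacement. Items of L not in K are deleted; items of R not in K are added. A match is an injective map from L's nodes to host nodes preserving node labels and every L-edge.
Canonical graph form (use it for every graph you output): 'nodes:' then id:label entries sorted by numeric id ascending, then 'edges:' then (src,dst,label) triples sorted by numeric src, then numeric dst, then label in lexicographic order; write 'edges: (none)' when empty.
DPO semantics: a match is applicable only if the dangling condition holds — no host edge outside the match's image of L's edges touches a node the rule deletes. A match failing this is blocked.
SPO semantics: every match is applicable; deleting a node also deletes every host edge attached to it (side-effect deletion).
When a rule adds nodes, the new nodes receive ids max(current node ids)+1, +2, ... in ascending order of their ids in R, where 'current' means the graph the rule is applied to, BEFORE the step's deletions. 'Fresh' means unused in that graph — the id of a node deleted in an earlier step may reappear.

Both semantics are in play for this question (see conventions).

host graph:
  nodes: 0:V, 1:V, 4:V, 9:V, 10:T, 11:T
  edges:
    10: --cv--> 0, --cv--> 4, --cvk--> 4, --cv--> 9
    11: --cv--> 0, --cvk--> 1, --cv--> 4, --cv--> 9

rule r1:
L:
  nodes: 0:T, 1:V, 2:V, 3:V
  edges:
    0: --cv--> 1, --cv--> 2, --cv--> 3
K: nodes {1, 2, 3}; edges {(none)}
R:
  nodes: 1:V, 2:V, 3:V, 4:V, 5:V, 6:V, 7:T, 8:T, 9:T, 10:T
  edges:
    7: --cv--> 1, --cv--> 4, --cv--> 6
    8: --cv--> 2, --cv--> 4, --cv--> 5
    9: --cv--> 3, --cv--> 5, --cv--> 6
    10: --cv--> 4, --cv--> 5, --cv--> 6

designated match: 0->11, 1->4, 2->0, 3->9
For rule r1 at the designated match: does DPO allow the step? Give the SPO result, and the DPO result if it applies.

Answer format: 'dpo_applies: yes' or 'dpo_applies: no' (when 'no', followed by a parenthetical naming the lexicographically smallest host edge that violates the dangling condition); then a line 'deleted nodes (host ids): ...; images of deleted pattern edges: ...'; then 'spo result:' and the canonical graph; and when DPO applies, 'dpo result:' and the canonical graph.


dpo_applies: no
(the rule deletes node 11, which keeps host edge (11,1,cvk) outside the match image — the dangling condition fails, DPO blocks; SPO proceeds and side-deletes such edges)
deleted nodes (host ids): 11; images of deleted pattern edges: (11,0,cv); (11,4,cv); (11,9,cv)
spo result:
nodes: 0:V, 1:V, 4:V, 9:V, 10:T, 12:V, 13:V, 14:V, 15:T, 16:T, 17:T, 18:T
edges: (10,0,cv); (10,4,cv); (10,4,cvk); (10,9,cv); (15,4,cv); (15,12,cv); (15,14,cv); (16,0,cv); (16,12,cv); (16,13,cv); (17,9,cv); (17,13,cv); (17,14,cv); (18,12,cv); (18,13,cv); (18,14,cv)


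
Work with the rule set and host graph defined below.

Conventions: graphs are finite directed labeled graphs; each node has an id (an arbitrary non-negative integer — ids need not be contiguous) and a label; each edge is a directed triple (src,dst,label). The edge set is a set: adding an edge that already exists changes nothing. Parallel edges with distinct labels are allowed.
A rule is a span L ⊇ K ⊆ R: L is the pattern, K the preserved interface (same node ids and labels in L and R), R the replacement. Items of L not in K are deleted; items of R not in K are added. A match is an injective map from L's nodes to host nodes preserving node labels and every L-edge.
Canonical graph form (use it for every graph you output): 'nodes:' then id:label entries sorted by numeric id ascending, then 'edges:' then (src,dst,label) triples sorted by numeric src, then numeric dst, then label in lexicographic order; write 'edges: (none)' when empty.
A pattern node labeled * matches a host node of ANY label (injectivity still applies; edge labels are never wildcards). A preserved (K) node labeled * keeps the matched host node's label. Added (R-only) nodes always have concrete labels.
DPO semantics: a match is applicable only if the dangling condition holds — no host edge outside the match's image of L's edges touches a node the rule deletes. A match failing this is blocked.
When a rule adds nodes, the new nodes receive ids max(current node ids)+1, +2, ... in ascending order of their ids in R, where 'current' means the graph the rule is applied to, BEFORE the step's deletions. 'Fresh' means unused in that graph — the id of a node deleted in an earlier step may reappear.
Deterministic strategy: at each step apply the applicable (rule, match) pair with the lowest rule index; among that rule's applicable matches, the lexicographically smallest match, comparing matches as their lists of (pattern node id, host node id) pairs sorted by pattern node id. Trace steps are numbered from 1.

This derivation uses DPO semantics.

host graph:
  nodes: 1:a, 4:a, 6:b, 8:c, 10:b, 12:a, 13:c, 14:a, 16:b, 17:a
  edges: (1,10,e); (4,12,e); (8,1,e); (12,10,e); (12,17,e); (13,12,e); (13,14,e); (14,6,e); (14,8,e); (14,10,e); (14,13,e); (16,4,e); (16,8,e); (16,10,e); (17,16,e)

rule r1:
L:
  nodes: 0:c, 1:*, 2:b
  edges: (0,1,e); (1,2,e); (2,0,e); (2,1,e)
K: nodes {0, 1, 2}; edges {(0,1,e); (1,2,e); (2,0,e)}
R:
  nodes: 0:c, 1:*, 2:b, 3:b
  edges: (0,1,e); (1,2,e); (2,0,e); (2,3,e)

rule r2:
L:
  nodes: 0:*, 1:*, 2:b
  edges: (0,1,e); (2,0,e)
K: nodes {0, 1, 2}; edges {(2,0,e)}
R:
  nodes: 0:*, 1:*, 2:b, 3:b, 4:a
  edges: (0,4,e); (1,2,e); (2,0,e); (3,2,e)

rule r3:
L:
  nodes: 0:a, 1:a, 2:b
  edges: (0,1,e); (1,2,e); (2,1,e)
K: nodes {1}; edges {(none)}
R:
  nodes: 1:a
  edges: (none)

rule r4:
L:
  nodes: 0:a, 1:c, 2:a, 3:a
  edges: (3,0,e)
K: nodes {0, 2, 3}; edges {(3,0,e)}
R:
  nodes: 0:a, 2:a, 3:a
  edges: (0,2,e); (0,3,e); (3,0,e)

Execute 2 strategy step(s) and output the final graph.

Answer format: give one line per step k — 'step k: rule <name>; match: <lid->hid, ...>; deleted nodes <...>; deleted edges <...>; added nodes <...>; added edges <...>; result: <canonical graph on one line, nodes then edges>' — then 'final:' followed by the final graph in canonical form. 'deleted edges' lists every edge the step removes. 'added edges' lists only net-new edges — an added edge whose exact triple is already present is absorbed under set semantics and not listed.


step 1: rule r2; match: 0->4, 1->12, 2->16; deleted nodes (none); deleted edges (4,12,e); added nodes 18, 19; added edges (4,19,e); (12,16,e); (18,16,e); result: nodes: 1:a, 4:a, 6:b, 8:c, 10:b, 12:a, 13:c, 14:a, 16:b, 17:a, 18:b, 19:a edges: (1,10,e); (4,19,e); (8,1,e); (12,10,e); (12,16,e); (12,17,e); (13,12,e); (13,14,e); (14,6,e); (14,8,e); (14,10,e); (14,13,e); (16,4,e); (16,8,e); (16,10,e); (17,16,e); (18,16,e)
step 2: rule r2; match: 0->4, 1->19, 2->16; deleted nodes (none); deleted edges (4,19,e); added nodes 20, 21; added edges (4,21,e); (19,16,e); (20,16,e); result: nodes: 1:a, 4:a, 6:b, 8:c, 10:b, 12:a, 13:c, 14:a, 16:b, 17:a, 18:b, 19:a, 20:b, 21:a edges: (1,10,e); (4,21,e); (8,1,e); (12,10,e); (12,16,e); (12,17,e); (13,12,e); (13,14,e); (14,6,e); (14,8,e); (14,10,e); (14,13,e); (16,4,e); (16,8,e); (16,10,e); (17,16,e); (18,16,e); (19,16,e); (20,16,e)
final:
nodes: 1:a, 4:a, 6:b, 8:c, 10:b, 12:a, 13:c, 14:a, 16:b, 17:a, 18:b, 19:a, 20:b, 21:a
edges: (1,10,e); (4,21,e); (8,1,e); (12,10,e); (12,16,e); (12,17,e); (13,12,e); (13,14,e); (14,6,e); (14,8,e); (14,10,e); (14,13,e); (16,4,e); (16,8,e); (16,10,e); (17,16,e); (18,16,e); (19,16,e); (20,16,e)


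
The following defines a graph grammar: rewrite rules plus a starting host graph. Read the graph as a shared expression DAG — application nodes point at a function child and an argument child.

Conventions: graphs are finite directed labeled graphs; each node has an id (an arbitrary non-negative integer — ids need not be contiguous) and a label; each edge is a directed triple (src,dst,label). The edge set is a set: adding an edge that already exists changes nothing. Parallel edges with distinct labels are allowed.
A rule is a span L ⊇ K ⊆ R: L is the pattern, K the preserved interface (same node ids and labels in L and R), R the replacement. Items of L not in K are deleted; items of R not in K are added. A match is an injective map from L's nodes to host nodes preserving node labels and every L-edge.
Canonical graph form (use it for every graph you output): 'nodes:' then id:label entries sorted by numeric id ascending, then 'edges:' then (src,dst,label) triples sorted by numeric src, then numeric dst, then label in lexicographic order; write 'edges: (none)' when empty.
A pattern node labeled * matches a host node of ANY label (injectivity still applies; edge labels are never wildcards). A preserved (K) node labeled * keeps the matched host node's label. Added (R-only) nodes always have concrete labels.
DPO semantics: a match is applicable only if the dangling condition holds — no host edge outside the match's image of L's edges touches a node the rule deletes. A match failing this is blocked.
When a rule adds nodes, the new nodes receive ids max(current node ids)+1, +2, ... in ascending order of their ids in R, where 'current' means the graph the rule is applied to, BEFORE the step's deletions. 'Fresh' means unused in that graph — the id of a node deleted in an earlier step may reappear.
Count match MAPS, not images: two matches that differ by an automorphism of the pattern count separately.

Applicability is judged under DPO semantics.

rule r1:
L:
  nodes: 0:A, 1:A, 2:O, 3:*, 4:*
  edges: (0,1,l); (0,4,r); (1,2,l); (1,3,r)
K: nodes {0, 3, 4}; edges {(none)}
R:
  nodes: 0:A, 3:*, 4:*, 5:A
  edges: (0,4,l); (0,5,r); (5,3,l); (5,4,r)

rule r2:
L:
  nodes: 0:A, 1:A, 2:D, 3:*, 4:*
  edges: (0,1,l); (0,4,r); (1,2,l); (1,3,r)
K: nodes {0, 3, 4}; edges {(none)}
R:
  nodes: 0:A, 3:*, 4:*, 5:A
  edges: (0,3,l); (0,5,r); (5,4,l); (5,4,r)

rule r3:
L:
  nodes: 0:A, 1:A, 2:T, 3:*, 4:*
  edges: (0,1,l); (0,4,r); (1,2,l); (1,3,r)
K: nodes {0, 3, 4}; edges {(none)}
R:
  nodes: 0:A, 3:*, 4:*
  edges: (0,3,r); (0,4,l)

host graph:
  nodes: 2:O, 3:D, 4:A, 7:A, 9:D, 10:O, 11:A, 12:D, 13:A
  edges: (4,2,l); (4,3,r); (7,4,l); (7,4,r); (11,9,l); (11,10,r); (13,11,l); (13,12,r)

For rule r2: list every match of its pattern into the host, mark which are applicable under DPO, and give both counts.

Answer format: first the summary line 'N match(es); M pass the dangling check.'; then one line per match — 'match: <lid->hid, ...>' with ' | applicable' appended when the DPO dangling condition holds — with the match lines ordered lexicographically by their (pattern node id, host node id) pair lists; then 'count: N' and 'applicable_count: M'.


1 match(es); 1 pass the dangling check.
match: 0->13, 1->11, 2->9, 3->10, 4->12 | applicable
count: 1
applicable_count: 1


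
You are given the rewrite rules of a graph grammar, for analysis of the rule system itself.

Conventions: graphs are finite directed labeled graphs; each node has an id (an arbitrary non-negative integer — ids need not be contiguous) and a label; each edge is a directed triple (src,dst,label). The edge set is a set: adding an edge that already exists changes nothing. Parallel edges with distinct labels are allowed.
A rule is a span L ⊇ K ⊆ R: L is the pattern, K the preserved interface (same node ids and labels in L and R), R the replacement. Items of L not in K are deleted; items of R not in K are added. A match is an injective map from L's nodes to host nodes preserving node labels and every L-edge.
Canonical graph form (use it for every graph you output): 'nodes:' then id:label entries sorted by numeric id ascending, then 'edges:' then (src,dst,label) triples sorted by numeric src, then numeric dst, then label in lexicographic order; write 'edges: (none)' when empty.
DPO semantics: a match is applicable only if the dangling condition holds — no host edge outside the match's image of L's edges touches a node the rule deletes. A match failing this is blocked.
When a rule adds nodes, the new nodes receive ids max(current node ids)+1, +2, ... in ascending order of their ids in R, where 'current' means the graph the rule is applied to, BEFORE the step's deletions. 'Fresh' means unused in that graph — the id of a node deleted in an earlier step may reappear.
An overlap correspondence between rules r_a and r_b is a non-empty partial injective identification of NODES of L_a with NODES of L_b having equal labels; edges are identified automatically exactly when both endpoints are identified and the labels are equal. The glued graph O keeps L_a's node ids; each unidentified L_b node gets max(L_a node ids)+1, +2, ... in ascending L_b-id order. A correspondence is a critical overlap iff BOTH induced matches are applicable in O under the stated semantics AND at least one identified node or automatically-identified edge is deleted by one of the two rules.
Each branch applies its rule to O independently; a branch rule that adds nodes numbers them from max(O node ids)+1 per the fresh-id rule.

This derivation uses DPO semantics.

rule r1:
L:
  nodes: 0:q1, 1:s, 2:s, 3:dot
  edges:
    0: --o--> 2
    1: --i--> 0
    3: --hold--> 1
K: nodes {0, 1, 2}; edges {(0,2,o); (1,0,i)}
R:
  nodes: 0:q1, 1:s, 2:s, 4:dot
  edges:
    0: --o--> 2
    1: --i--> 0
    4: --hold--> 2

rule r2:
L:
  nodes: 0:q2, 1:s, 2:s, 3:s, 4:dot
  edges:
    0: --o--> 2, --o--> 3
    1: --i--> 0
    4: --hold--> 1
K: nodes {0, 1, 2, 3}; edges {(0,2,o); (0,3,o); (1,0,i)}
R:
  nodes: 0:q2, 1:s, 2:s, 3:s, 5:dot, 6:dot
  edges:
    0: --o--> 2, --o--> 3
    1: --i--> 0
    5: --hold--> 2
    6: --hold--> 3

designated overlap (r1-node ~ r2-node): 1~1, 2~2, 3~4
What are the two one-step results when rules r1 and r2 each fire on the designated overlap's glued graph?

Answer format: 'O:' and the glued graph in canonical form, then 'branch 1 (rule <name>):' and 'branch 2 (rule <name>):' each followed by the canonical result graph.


O:
nodes: 0:q1, 1:s, 2:s, 3:dot, 4:q2, 5:s
edges: (0,2,o); (1,0,i); (1,4,i); (3,1,hold); (4,2,o); (4,5,o)
branch 1 (rule r1):
nodes: 0:q1, 1:s, 2:s, 4:q2, 5:s, 6:dot
edges: (0,2,o); (1,0,i); (1,4,i); (4,2,o); (4,5,o); (6,2,hold)
branch 2 (rule r2):
nodes: 0:q1, 1:s, 2:s, 4:q2, 5:s, 6:dot, 7:dot
edges: (0,2,o); (1,0,i); (1,4,i); (4,2,o); (4,5,o); (6,2,hold); (7,5,hold)


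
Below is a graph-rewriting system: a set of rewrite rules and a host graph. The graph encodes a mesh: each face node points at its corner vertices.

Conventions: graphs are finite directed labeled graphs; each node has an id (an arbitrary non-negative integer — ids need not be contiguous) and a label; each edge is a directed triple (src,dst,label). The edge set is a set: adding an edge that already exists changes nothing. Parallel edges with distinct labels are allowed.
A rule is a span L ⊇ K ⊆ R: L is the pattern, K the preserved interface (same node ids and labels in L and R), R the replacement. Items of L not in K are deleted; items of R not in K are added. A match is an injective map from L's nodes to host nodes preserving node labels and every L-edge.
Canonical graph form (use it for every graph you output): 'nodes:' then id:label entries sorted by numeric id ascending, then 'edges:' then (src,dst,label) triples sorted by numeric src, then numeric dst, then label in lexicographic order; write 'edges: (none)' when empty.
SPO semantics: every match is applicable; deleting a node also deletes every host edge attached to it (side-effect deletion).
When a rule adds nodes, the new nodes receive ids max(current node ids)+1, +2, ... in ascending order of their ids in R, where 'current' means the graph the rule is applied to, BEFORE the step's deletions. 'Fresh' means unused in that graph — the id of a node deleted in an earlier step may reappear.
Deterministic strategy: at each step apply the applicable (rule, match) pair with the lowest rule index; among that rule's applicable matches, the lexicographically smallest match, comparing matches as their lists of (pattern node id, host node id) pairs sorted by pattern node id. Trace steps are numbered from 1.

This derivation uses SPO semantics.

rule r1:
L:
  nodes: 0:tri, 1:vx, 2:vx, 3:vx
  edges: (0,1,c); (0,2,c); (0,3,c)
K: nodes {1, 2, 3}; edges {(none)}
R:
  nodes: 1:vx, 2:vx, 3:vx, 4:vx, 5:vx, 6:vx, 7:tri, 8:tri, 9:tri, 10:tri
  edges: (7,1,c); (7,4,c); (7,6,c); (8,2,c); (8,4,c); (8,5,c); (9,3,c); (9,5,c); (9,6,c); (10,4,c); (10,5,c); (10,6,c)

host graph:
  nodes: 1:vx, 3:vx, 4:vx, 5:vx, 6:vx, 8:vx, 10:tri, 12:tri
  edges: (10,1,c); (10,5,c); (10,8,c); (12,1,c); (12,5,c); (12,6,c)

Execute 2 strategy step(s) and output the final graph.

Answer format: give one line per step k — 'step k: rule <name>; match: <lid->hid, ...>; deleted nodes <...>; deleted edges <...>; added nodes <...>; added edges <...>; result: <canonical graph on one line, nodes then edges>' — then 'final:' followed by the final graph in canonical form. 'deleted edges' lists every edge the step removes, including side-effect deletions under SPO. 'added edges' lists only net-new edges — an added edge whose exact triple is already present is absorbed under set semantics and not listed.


step 1: rule r1; match: 0->10, 1->1, 2->5, 3->8; deleted nodes 10; deleted edges (10,1,c); (10,5,c); (10,8,c); added nodes 13, 14, 15, 16, 17, 18, 19; added edges (16,1,c); (16,13,c); (16,15,c); (17,5,c); (17,13,c); (17,14,c); (18,8,c); (18,14,c); (18,15,c); (19,13,c); (19,14,c); (19,15,c); result: nodes: 1:vx, 3:vx, 4:vx, 5:vx, 6:vx, 8:vx, 12:tri, 13:vx, 14:vx, 15:vx, 16:tri, 17:tri, 18:tri, 19:tri edges: (12,1,c); (12,5,c); (12,6,c); (16,1,c); (16,13,c); (16,15,c); (17,5,c); (17,13,c); (17,14,c); (18,8,c); (18,14,c); (18,15,c); (19,13,c); (19,14,c); (19,15,c)
step 2: rule r1; match: 0->12, 1->1, 2->5, 3->6; deleted nodes 12; deleted edges (12,1,c); (12,5,c); (12,6,c); added nodes 20, 21, 22, 23, 24, 25, 26; added edges (23,1,c); (23,20,c); (23,22,c); (24,5,c); (24,20,c); (24,21,c); (25,6,c); (25,21,c); (25,22,c); (26,20,c); (26,21,c); (26,22,c); result: nodes: 1:vx, 3:vx, 4:vx, 5:vx, 6:vx, 8:vx, 13:vx, 14:vx, 15:vx, 16:tri, 17:tri, 18:tri, 19:tri, 20:vx, 21:vx, 22:vx, 23:tri, 24:tri, 25:tri, 26:tri edges: (16,1,c); (16,13,c); (16,15,c); (17,5,c); (17,13,c); (17,14,c); (18,8,c); (18,14,c); (18,15,c); (19,13,c); (19,14,c); (19,15,c); (23,1,c); (23,20,c); (23,22,c); (24,5,c); (24,20,c); (24,21,c); (25,6,c); (25,21,c); (25,22,c); (26,20,c); (26,21,c); (26,22,c)
final:
nodes: 1:vx, 3:vx, 4:vx, 5:vx, 6:vx, 8:vx, 13:vx, 14:vx, 15:vx, 16:tri, 17:tri, 18:tri, 19:tri, 20:vx, 21:vx, 22:vx, 23:tri, 24:tri, 25:tri, 26:tri
edges: (16,1,c); (16,13,c); (16,15,c); (17,5,c); (17,13,c); (17,14,c); (18,8,c); (18,14,c); (18,15,c); (19,13,c); (19,14,c); (19,15,c); (23,1,c); (23,20,c); (23,22,c); (24,5,c); (24,20,c); (24,21,c); (25,6,c); (25,21,c); (25,22,c); (26,20,c); (26,21,c); (26,22,c)


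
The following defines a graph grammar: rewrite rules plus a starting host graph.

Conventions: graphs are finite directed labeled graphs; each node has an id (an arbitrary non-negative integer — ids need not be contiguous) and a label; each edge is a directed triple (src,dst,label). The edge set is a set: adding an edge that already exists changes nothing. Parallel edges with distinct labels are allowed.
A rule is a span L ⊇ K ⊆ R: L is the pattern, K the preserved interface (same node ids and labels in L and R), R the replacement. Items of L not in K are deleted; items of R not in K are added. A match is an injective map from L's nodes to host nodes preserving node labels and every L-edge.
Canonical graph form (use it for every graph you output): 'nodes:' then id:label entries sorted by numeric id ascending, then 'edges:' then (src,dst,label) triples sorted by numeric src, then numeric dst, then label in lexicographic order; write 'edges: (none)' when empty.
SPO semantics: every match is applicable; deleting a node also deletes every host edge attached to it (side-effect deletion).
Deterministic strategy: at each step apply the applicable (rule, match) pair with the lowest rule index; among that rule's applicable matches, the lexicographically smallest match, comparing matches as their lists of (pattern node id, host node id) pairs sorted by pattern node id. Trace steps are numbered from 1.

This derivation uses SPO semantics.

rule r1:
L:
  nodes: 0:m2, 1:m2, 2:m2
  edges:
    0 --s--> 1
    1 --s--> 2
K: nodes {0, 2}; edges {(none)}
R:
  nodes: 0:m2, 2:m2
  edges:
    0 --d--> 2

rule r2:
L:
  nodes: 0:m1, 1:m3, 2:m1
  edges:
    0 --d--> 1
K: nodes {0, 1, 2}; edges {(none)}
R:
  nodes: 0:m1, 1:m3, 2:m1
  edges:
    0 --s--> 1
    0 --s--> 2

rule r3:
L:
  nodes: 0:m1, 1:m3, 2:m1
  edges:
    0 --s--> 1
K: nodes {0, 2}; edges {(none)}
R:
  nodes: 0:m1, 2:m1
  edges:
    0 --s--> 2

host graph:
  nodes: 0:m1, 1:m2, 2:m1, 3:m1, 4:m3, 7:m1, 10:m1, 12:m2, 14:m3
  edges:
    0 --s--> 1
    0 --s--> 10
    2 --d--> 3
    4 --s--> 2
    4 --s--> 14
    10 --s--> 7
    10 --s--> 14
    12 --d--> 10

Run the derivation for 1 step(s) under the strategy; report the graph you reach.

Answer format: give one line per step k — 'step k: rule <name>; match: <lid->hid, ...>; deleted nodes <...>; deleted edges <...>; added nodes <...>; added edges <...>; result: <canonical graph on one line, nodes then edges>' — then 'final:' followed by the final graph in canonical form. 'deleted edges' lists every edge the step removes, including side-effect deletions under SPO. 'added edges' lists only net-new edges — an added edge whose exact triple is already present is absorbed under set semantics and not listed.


step 1: rule r3; match: 0->10, 1->14, 2->0; deleted nodes 14; deleted edges (4,14,s); (10,14,s); added nodes (none); added edges (10,0,s); result: nodes: 0:m1, 1:m2, 2:m1, 3:m1, 4:m3, 7:m1, 10:m1, 12:m2 edges: (0,1,s); (0,10,s); (2,3,d); (4,2,s); (10,0,s); (10,7,s); (12,10,d)
final:
nodes: 0:m1, 1:m2, 2:m1, 3:m1, 4:m3, 7:m1, 10:m1, 12:m2
edges: (0,1,s); (0,10,s); (2,3,d); (4,2,s); (10,0,s); (10,7,s); (12,10,d)


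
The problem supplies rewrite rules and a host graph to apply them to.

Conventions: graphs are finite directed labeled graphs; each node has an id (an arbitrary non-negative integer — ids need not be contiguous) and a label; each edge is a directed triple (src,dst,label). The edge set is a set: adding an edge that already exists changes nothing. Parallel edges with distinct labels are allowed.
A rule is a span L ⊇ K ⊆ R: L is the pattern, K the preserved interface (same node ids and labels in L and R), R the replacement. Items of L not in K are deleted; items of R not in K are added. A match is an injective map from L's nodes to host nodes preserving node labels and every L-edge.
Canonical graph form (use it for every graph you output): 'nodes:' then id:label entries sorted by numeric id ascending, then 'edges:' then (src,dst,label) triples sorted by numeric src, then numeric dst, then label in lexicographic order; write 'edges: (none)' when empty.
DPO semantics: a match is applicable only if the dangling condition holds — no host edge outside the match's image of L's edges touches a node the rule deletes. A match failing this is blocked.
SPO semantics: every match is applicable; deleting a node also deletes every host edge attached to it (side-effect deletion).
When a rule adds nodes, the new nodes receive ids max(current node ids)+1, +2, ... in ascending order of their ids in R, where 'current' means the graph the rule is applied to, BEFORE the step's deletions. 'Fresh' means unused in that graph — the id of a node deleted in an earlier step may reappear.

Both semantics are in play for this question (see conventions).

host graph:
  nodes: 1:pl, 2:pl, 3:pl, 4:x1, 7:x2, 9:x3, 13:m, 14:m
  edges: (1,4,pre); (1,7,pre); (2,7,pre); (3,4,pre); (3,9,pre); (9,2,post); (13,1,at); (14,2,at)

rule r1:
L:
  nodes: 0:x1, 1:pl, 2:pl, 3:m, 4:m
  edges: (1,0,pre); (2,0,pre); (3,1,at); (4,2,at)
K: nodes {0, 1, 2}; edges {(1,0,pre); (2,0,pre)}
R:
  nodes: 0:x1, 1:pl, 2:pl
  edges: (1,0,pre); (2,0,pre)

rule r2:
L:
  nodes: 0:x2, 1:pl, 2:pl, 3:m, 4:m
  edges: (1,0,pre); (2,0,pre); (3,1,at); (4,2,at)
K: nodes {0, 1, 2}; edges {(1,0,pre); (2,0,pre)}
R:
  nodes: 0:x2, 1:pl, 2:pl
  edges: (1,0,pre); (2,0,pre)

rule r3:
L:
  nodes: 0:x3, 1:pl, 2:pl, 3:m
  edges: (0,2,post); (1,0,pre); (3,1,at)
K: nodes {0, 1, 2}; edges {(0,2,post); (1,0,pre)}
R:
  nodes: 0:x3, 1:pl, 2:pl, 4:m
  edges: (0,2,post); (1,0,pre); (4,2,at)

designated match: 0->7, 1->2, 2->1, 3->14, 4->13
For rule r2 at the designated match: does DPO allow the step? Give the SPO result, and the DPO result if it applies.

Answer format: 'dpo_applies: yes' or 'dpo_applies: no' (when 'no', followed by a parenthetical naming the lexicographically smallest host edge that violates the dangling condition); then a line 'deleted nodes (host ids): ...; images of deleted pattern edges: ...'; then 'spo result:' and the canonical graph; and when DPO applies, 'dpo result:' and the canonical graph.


dpo_applies: yes
deleted nodes (host ids): 13, 14; images of deleted pattern edges: (13,1,at); (14,2,at)
spo result:
nodes: 1:pl, 2:pl, 3:pl, 4:x1, 7:x2, 9:x3
edges: (1,4,pre); (1,7,pre); (2,7,pre); (3,4,pre); (3,9,pre); (9,2,post)
dpo result:
nodes: 1:pl, 2:pl, 3:pl, 4:x1, 7:x2, 9:x3
edges: (1,4,pre); (1,7,pre); (2,7,pre); (3,4,pre); (3,9,pre); (9,2,post)


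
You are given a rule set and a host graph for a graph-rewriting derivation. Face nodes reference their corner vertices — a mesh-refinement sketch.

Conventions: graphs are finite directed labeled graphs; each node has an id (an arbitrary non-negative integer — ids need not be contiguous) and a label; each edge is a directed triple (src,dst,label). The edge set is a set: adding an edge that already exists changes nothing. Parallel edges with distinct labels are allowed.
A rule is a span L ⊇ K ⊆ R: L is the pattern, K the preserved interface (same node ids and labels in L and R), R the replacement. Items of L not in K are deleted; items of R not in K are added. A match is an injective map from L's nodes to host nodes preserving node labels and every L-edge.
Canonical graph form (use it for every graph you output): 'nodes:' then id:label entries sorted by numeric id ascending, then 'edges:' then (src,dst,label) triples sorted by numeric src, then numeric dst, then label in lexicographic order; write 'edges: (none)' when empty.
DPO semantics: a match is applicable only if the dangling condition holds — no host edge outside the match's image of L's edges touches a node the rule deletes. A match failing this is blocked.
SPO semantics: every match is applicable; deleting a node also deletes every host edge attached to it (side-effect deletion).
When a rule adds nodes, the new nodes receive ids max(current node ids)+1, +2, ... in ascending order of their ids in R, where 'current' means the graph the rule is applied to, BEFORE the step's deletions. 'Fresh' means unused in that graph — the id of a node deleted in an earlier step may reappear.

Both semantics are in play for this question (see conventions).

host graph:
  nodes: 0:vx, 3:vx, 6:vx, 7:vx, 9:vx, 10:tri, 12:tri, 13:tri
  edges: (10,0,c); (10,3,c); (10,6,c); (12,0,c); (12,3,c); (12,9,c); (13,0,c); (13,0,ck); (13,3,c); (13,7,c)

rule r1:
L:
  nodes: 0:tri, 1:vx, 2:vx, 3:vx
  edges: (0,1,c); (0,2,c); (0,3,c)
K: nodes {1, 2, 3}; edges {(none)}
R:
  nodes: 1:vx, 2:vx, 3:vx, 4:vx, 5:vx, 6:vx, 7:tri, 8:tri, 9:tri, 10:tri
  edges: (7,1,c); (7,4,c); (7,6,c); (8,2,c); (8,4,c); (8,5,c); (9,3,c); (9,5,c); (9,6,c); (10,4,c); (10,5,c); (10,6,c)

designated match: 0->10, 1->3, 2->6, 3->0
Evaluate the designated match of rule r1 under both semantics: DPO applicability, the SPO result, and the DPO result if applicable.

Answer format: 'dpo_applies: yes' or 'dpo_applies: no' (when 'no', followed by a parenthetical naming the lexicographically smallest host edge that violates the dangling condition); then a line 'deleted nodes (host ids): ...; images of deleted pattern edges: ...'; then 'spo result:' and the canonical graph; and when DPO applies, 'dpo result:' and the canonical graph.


dpo_applies: yes
deleted nodes (host ids): 10; images of deleted pattern edges: (10,0,c); (10,3,c); (10,6,c)
spo result:
nodes: 0:vx, 3:vx, 6:vx, 7:vx, 9:vx, 12:tri, 13:tri, 14:vx, 15:vx, 16:vx, 17:tri, 18:tri, 19:tri, 20:tri
edges: (12,0,c); (12,3,c); (12,9,c); (13,0,c); (13,0,ck); (13,3,c); (13,7,c); (17,3,c); (17,14,c); (17,16,c); (18,6,c); (18,14,c); (18,15,c); (19,0,c); (19,15,c); (19,16,c); (20,14,c); (20,15,c); (20,16,c)
dpo result:
nodes: 0:vx, 3:vx, 6:vx, 7:vx, 9:vx, 12:tri, 13:tri, 14:vx, 15:vx, 16:vx, 17:tri, 18:tri, 19:tri, 20:tri
edges: (12,0,c); (12,3,c); (12,9,c); (13,0,c); (13,0,ck); (13,3,c); (13,7,c); (17,3,c); (17,14,c); (17,16,c); (18,6,c); (18,14,c); (18,15,c); (19,0,c); (19,15,c); (19,16,c); (20,14,c); (20,15,c); (20,16,c)
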